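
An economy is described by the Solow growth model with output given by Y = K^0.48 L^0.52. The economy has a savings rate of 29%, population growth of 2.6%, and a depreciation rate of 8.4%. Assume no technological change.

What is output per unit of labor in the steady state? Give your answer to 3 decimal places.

Steady state requires s·f(k) = (n + δ)·k, i.e. s·k^α = (n + δ)·k.
Rearranging, k^(1−α) = s / (n + δ).
k^0.52 = 0.29 / (0.026 + 0.084) = 0.29 / 0.110 = 2.6364
k* = 2.6364^(1/0.52) ≈ 6.4511
y* = (k*)^α = 6.4511^0.48 ≈ 2.4469

y* ≈ 2.447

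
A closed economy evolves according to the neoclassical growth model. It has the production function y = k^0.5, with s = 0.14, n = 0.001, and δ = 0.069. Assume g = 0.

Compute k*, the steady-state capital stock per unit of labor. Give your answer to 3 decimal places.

Steady state requires s·f(k) = (n + δ)·k, i.e. s·k^α = (n + δ)·k.
Rearranging, k^(1−α) = s / (n + δ).
k^0.5 = 0.14 / (0.001 + 0.069) = 0.14 / 0.070 = 2.0000
k* = 2.0000^(1/0.5) ≈ 4.0000

k* ≈ 4.000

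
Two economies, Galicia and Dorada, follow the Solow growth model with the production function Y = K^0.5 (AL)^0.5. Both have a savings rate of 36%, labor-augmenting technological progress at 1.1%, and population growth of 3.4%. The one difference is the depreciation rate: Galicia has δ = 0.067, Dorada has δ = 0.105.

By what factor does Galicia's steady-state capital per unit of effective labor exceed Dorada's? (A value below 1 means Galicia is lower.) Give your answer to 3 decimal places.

Steady-state k* = [s/(n + g + δ)]^(1/(1−α)), so the ratio is [ (s_G/(n + g + δ)_G) / (s_D/(n + g + δ)_D) ]^2.
s_G/(n + g + δ)_G = 0.36/0.112 = 3.2143; s_D/(n + g + δ)_D = 0.36/0.150 = 2.4000.
Ratio = (3.2143/2.4000)^2 = 1.3393^2 ≈ 1.7937

k*_G / k*_D ≈ 1.794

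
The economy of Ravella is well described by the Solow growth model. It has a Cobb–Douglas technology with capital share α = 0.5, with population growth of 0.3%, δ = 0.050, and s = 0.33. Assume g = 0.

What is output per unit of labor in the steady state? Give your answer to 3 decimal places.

y* = 6.226

At the steady state, Δk = 0, so s·k^α = (n + δ)·k.
Rearranging, k^(1−α) = s / (n + δ).
k^0.5 = 0.33 / (0.003 + 0.050) = 0.33 / 0.053 = 6.2264
k* = 6.2264^(1/0.5) ≈ 38.7681
y* = (k*)^α = 38.7681^0.5 ≈ 6.2264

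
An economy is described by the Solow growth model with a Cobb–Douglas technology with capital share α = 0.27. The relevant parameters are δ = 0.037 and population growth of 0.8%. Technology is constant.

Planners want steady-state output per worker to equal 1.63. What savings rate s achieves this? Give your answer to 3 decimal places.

s ≈ 0.169

In steady state, investment equals break-even investment: s·k^α = (n + δ)·k.
Since y* = [s/(n + δ)]^(α/(1−α)), we have s/(n + δ) = (y*)^((1−α)/α) = 1.63^2.7037 = 3.7471.
Therefore s = 3.7471 × (n + δ) = 3.7471 × 0.045 = 0.1686.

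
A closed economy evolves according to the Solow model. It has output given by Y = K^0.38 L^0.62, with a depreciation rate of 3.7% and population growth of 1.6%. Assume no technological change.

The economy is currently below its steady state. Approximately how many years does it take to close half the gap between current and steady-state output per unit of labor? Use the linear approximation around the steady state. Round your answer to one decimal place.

Near the steady state the convergence rate is λ = (1 − α)(n + δ).
λ = (1 − 0.38) × 0.053 = 0.62 × 0.053 = 0.03286
Half-life = ln 2 / λ = 0.6931 / 0.03286 ≈ 21.09 years

t_½ ≈ 21.1 years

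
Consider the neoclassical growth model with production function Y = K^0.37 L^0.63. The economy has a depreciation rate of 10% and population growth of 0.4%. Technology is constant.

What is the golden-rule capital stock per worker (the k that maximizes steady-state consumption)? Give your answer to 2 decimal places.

The golden rule sets f'(k) = n + δ, i.e. α·k^(α−1) = n + δ.
So k^(1−α) = α / (n + δ) = 0.37 / 0.104 = 3.5577.
k_gold = 3.5577^(1/0.63) ≈ 7.4967

k_gold ≈ 7.50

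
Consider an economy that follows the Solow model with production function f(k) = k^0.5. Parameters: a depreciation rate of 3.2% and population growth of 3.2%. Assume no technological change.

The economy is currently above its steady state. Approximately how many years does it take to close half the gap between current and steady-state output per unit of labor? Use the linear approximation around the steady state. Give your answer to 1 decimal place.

Near the steady state the convergence rate is λ = (1 − α)(n + δ).
λ = (1 − 0.5) × 0.064 = 0.5 × 0.064 = 0.0320
Half-life = ln 2 / λ = 0.6931 / 0.0320 ≈ 21.66 years

about 21.7 years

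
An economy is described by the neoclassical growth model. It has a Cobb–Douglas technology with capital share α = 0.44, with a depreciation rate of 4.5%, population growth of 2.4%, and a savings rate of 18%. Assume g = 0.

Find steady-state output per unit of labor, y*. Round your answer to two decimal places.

At the steady state, Δk = 0, so s·k^α = (n + δ)·k.
Rearranging, k^(1−α) = s / (n + δ).
k^0.56 = 0.18 / (0.024 + 0.045) = 0.18 / 0.069 = 2.6087
k* = 2.6087^(1/0.56) ≈ 5.5413
y* = (k*)^α = 5.5413^0.44 ≈ 2.1242

y* = 2.12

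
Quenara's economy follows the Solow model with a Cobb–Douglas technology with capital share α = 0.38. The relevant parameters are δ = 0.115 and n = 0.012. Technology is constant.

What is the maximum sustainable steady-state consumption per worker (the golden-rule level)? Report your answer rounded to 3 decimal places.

c_gold ≈ 1.214

At the golden rule, f'(k) = n + δ, so α·k^(α−1) = n + δ and k_gold = (α/(n + δ))^(1/(1−α)).
k_gold = (0.38/0.127)^(1/0.62) = 2.9921^1.6129 ≈ 5.8574
c_gold = f(k_gold) − (n + δ)·k_gold = 1.9576 − 0.127×5.8574 ≈ 1.2137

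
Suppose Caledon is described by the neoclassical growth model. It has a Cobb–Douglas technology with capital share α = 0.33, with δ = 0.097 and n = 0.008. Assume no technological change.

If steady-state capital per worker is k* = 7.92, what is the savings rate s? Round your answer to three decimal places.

In steady state, investment equals break-even investment: s·k^α = (n + δ)·k.
So s / (n + δ) = (k*)^(1−α) = 7.92^0.67 = 4.0008.
Therefore s = 4.0008 × (n + δ) = 4.0008 × 0.105 = 0.4201.

s ≈ 0.420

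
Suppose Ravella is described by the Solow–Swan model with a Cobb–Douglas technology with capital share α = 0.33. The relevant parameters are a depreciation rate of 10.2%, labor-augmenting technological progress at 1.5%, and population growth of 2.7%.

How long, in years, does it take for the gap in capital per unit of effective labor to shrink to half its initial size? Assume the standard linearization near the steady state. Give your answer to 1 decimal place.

half-life ≈ 7.2 years

Near the steady state the convergence rate is λ = (1 − α)(n + g + δ).
λ = (1 − 0.33) × 0.144 = 0.67 × 0.144 = 0.09648
Half-life = ln 2 / λ = 0.6931 / 0.09648 ≈ 7.18 years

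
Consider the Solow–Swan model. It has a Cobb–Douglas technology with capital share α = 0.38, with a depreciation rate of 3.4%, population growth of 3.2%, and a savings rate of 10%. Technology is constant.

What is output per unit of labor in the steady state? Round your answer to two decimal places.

y* = 1.29

At the steady state, Δk = 0, so s·k^α = (n + δ)·k.
Rearranging, k^(1−α) = s / (n + δ).
k^0.62 = 0.10 / (0.032 + 0.034) = 0.10 / 0.066 = 1.5152
k* = 1.5152^(1/0.62) ≈ 1.9547
y* = (k*)^α = 1.9547^0.38 ≈ 1.2901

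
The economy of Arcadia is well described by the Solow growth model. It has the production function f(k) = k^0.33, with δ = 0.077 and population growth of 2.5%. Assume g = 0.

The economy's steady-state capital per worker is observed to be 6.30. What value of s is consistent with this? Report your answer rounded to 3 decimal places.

s ≈ 0.350

Steady state requires s·f(k) = (n + δ)·k, i.e. s·k^α = (n + δ)·k.
So s / (n + δ) = (k*)^(1−α) = 6.30^0.67 = 3.4321.
Therefore s = 3.4321 × (n + δ) = 3.4321 × 0.102 = 0.3501.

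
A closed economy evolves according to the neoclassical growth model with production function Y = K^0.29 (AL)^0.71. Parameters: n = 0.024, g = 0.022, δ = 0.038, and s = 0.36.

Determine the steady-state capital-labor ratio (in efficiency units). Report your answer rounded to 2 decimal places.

k* = 7.77

In steady state, investment equals break-even investment: s·k^α = (n + g + δ)·k.
Rearranging, k^(1−α) = s / (n + g + δ).
k^0.71 = 0.36 / (0.024 + 0.022 + 0.038) = 0.36 / 0.084 = 4.2857
k* = 4.2857^(1/0.71) ≈ 7.7655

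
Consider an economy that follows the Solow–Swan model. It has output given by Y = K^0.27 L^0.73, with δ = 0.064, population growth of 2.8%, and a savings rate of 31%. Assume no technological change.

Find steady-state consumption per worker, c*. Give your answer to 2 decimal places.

c* ≈ 1.08

Steady state requires s·f(k) = (n + δ)·k, i.e. s·k^α = (n + δ)·k.
Dividing both sides by k: k^(1−α) = s / (n + δ).
k^0.73 = 0.31 / (0.028 + 0.064) = 0.31 / 0.092 = 3.3696
k* = 3.3696^(1/0.73) ≈ 5.2809
y* = (k*)^α = 5.2809^0.27 ≈ 1.5672
c* = (1 − s)·y* = (1 − 0.31) × 1.5672 ≈ 1.0814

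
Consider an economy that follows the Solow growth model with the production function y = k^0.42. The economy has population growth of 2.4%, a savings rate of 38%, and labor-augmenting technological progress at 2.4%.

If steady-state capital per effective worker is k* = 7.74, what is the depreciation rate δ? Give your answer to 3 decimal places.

δ ≈ 0.068

In steady state, investment equals break-even investment: s·k^α = (n + g + δ)·k.
So s / (n + g + δ) = (k*)^(1−α) = 7.74^0.58 = 3.2769.
Therefore n + g + δ = s / 3.2769 = 0.38 / 3.2769 = 0.1160, so δ = 0.1160 − 0.048 = 0.0680.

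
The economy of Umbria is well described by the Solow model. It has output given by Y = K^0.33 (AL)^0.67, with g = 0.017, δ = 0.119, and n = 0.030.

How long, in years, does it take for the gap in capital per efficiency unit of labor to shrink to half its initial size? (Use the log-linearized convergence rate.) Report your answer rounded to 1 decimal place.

Near the steady state the convergence rate is λ = (1 − α)(n + g + δ).
λ = (1 − 0.33) × 0.166 = 0.67 × 0.166 = 0.11122
Half-life = ln 2 / λ = 0.6931 / 0.11122 ≈ 6.23 years

about 6.2 years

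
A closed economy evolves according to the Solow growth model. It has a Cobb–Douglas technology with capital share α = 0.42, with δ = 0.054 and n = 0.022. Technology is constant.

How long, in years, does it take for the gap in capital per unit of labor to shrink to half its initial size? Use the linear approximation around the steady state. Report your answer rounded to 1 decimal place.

t_½ ≈ 15.7 years

Near the steady state the convergence rate is λ = (1 − α)(n + δ).
λ = (1 − 0.42) × 0.076 = 0.58 × 0.076 = 0.04408
Half-life = ln 2 / λ = 0.6931 / 0.04408 ≈ 15.72 years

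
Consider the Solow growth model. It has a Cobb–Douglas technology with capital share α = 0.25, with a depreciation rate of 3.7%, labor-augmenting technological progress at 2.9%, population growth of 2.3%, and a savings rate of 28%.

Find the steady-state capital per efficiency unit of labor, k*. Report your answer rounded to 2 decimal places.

k* = 4.61

At the steady state, Δk = 0, so s·k^α = (n + g + δ)·k.
Rearranging, k^(1−α) = s / (n + g + δ).
k^0.75 = 0.28 / (0.023 + 0.029 + 0.037) = 0.28 / 0.089 = 3.1461
k* = 3.1461^(1/0.75) ≈ 4.6100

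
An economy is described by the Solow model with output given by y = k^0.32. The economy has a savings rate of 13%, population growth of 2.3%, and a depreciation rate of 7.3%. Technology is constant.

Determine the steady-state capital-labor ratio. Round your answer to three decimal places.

In steady state, investment equals break-even investment: s·k^α = (n + δ)·k.
Dividing both sides by k: k^(1−α) = s / (n + δ).
k^0.68 = 0.13 / (0.023 + 0.073) = 0.13 / 0.096 = 1.3542
k* = 1.3542^(1/0.68) ≈ 1.5619

k* ≈ 1.562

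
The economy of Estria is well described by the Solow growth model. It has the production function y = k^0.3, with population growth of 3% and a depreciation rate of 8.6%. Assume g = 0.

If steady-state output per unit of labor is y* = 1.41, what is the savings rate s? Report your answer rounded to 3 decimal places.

At the steady state, Δk = 0, so s·k^α = (n + δ)·k.
Since y* = [s/(n + δ)]^(α/(1−α)), we have s/(n + δ) = (y*)^((1−α)/α) = 1.41^2.3333 = 2.2293.
Therefore s = 2.2293 × (n + δ) = 2.2293 × 0.116 = 0.2586.

s ≈ 0.259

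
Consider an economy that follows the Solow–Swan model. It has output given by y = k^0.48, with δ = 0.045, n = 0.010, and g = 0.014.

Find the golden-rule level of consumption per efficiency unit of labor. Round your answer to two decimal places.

At the golden rule, f'(k) = n + g + δ, so α·k^(α−1) = n + g + δ and k_gold = (α/(n + g + δ))^(1/(1−α)).
k_gold = (0.48/0.069)^(1/0.52) = 6.9565^1.9231 ≈ 41.6871
c_gold = f(k_gold) − (n + g + δ)·k_gold = 5.9924 − 0.069×41.6871 ≈ 3.1160

c_gold ≈ 3.12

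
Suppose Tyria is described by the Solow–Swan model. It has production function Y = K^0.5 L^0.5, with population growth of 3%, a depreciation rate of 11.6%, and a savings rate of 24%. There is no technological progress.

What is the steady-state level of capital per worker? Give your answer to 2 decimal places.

At the steady state, Δk = 0, so s·k^α = (n + δ)·k.
Rearranging, k^(1−α) = s / (n + δ).
k^0.5 = 0.24 / (0.030 + 0.116) = 0.24 / 0.146 = 1.6438
k* = 1.6438^(1/0.5) ≈ 2.7021

k* = 2.70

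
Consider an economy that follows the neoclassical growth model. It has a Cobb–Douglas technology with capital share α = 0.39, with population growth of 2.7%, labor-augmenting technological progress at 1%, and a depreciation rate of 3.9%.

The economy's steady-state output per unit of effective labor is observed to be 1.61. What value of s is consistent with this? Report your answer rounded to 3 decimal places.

s ≈ 0.160

At the steady state, Δk = 0, so s·k^α = (n + g + δ)·k.
Since y* = [s/(n + g + δ)]^(α/(1−α)), we have s/(n + g + δ) = (y*)^((1−α)/α) = 1.61^1.5641 = 2.1062.
Therefore s = 2.1062 × (n + g + δ) = 2.1062 × 0.076 = 0.1601.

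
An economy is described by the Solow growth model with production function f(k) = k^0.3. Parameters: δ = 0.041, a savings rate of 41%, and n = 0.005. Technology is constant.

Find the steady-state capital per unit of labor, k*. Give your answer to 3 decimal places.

k* ≈ 22.760

In steady state, investment equals break-even investment: s·k^α = (n + δ)·k.
Dividing both sides by k: k^(1−α) = s / (n + δ).
k^0.7 = 0.41 / (0.005 + 0.041) = 0.41 / 0.046 = 8.9130
k* = 8.9130^(1/0.7) ≈ 22.7602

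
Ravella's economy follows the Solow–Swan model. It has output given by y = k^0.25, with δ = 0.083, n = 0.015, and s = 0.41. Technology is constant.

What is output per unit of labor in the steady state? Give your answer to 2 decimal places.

y* = 1.61

At the steady state, Δk = 0, so s·k^α = (n + δ)·k.
Rearranging, k^(1−α) = s / (n + δ).
k^0.75 = 0.41 / (0.015 + 0.083) = 0.41 / 0.098 = 4.1837
k* = 4.1837^(1/0.75) ≈ 6.7414
y* = (k*)^α = 6.7414^0.25 ≈ 1.6113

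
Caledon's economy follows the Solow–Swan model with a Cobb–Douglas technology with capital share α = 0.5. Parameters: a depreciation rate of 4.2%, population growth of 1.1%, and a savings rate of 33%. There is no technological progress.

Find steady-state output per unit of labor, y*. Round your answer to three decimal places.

Steady state requires s·f(k) = (n + δ)·k, i.e. s·k^α = (n + δ)·k.
Dividing both sides by k: k^(1−α) = s / (n + δ).
k^0.5 = 0.33 / (0.011 + 0.042) = 0.33 / 0.053 = 6.2264
k* = 6.2264^(1/0.5) ≈ 38.7681
y* = (k*)^α = 38.7681^0.5 ≈ 6.2264

y* = 6.226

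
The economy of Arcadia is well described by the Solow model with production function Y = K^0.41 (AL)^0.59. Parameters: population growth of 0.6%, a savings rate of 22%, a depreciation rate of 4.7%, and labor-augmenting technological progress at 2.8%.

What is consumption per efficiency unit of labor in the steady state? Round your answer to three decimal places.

c* ≈ 1.562

Steady state requires s·f(k) = (n + g + δ)·k, i.e. s·k^α = (n + g + δ)·k.
Dividing both sides by k: k^(1−α) = s / (n + g + δ).
k^0.59 = 0.22 / (0.006 + 0.028 + 0.047) = 0.22 / 0.081 = 2.7160
k* = 2.7160^(1/0.59) ≈ 5.4384
y* = (k*)^α = 5.4384^0.41 ≈ 2.0024
c* = (1 − s)·y* = (1 − 0.22) × 2.0024 ≈ 1.5619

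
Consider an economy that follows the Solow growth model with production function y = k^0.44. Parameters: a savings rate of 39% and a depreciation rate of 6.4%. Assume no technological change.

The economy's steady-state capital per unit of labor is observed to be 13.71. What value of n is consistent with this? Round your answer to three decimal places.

n ≈ 0.026

At the steady state, Δk = 0, so s·k^α = (n + δ)·k.
So s / (n + δ) = (k*)^(1−α) = 13.71^0.56 = 4.3325.
Therefore n + δ = s / 4.3325 = 0.39 / 4.3325 = 0.0900, so n = 0.0900 − 0.064 = 0.0260.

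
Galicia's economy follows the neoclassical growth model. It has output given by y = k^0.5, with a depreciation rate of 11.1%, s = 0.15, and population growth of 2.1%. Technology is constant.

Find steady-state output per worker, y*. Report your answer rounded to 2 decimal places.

At the steady state, Δk = 0, so s·k^α = (n + δ)·k.
Dividing both sides by k: k^(1−α) = s / (n + δ).
k^0.5 = 0.15 / (0.021 + 0.111) = 0.15 / 0.132 = 1.1364
k* = 1.1364^(1/0.5) ≈ 1.2914
y* = (k*)^α = 1.2914^0.5 ≈ 1.1364

y* ≈ 1.14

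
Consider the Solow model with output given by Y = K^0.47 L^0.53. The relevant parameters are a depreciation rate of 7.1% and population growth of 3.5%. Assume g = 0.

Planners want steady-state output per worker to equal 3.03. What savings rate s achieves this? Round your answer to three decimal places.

Steady state requires s·f(k) = (n + δ)·k, i.e. s·k^α = (n + δ)·k.
Since y* = [s/(n + δ)]^(α/(1−α)), we have s/(n + δ) = (y*)^((1−α)/α) = 3.03^1.1277 = 3.4908.
Therefore s = 3.4908 × (n + δ) = 3.4908 × 0.106 = 0.3700.

s ≈ 0.370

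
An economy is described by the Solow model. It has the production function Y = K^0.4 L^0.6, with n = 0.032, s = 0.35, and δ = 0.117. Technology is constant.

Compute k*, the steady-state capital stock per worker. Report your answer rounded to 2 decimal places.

k* ≈ 4.15

At the steady state, Δk = 0, so s·k^α = (n + δ)·k.
Dividing both sides by k: k^(1−α) = s / (n + δ).
k^0.6 = 0.35 / (0.032 + 0.117) = 0.35 / 0.149 = 2.3490
k* = 2.3490^(1/0.6) ≈ 4.1509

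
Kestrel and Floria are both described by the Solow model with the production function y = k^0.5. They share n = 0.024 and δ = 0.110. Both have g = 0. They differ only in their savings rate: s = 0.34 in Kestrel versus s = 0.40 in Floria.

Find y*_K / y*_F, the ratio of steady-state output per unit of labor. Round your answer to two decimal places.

Steady-state y* = [s/(n + δ)]^(α/(1−α)), so the ratio is [ (s_K/(n + δ)_K) / (s_F/(n + δ)_F) ]^1.
s_K/(n + δ)_K = 0.34/0.134 = 2.5373; s_F/(n + δ)_F = 0.40/0.134 = 2.9851.
Ratio = (2.5373/2.9851)^1 = 0.8500^1 ≈ 0.8500

ratio ≈ 0.85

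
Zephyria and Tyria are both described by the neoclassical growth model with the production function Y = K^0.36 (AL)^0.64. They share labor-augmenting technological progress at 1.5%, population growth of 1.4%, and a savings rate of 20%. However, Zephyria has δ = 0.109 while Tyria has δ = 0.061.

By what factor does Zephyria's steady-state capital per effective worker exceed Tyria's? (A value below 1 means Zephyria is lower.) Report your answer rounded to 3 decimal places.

Steady-state k* = [s/(n + g + δ)]^(1/(1−α)), so the ratio is [ (s_Z/(n + g + δ)_Z) / (s_T/(n + g + δ)_T) ]^1.5625.
s_Z/(n + g + δ)_Z = 0.20/0.138 = 1.4493; s_T/(n + g + δ)_T = 0.20/0.090 = 2.2222.
Ratio = (1.4493/2.2222)^1.5625 = 0.6522^1.5625 ≈ 0.5128

ratio ≈ 0.513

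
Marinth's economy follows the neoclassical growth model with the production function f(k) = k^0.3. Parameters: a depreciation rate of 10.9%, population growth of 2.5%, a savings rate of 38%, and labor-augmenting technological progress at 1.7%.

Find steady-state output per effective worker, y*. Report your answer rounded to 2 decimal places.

In steady state, investment equals break-even investment: s·k^α = (n + g + δ)·k.
Dividing both sides by k: k^(1−α) = s / (n + g + δ).
k^0.7 = 0.38 / (0.025 + 0.017 + 0.109) = 0.38 / 0.151 = 2.5166
k* = 2.5166^(1/0.7) ≈ 3.7376
y* = (k*)^α = 3.7376^0.3 ≈ 1.4852

y* ≈ 1.49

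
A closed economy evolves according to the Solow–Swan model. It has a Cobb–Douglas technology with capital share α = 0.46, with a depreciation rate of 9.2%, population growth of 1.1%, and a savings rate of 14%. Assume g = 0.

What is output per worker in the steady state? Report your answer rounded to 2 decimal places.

y* = 1.30

Steady state requires s·f(k) = (n + δ)·k, i.e. s·k^α = (n + δ)·k.
Dividing both sides by k: k^(1−α) = s / (n + δ).
k^0.54 = 0.14 / (0.011 + 0.092) = 0.14 / 0.103 = 1.3592
k* = 1.3592^(1/0.54) ≈ 1.7653
y* = (k*)^α = 1.7653^0.46 ≈ 1.2988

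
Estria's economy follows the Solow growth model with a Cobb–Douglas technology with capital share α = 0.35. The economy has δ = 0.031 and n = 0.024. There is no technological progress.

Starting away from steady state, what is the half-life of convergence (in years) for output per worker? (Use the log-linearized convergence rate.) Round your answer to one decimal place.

t_½ ≈ 19.4 years

Near the steady state the convergence rate is λ = (1 − α)(n + δ).
λ = (1 − 0.35) × 0.055 = 0.65 × 0.055 = 0.03575
Half-life = ln 2 / λ = 0.6931 / 0.03575 ≈ 19.39 years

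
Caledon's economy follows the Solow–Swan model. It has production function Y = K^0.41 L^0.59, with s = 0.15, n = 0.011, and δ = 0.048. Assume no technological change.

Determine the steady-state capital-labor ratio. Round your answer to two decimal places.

k* ≈ 4.86

At the steady state, Δk = 0, so s·k^α = (n + δ)·k.
Dividing both sides by k: k^(1−α) = s / (n + δ).
k^0.59 = 0.15 / (0.011 + 0.048) = 0.15 / 0.059 = 2.5424
k* = 2.5424^(1/0.59) ≈ 4.8624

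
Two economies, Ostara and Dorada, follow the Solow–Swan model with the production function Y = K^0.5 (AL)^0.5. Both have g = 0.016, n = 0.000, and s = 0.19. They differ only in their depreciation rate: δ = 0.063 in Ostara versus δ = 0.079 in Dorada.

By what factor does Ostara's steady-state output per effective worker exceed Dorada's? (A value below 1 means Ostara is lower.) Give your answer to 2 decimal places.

y*_O / y*_D ≈ 1.20

Steady-state y* = [s/(n + g + δ)]^(α/(1−α)), so the ratio is [ (s_O/(n + g + δ)_O) / (s_D/(n + g + δ)_D) ]^1.
s_O/(n + g + δ)_O = 0.19/0.079 = 2.4051; s_D/(n + g + δ)_D = 0.19/0.095 = 2.0000.
Ratio = (2.4051/2.0000)^1 = 1.2026^1 ≈ 1.2026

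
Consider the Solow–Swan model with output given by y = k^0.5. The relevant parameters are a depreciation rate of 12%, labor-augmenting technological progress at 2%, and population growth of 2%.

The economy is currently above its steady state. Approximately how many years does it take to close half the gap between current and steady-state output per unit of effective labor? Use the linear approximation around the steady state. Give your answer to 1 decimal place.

about 8.7 years

Near the steady state the convergence rate is λ = (1 − α)(n + g + δ).
λ = (1 − 0.5) × 0.160 = 0.5 × 0.160 = 0.0800
Half-life = ln 2 / λ = 0.6931 / 0.0800 ≈ 8.66 years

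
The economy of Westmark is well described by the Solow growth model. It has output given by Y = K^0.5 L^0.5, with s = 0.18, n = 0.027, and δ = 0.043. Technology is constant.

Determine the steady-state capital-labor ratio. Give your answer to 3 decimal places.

In steady state, investment equals break-even investment: s·k^α = (n + δ)·k.
Rearranging, k^(1−α) = s / (n + δ).
k^0.5 = 0.18 / (0.027 + 0.043) = 0.18 / 0.070 = 2.5714
k* = 2.5714^(1/0.5) ≈ 6.6121

k* = 6.612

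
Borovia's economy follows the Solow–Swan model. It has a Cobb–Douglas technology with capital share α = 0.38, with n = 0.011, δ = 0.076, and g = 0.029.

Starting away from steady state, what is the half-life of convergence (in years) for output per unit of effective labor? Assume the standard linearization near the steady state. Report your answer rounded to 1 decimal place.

half-life ≈ 9.6 years

Near the steady state the convergence rate is λ = (1 − α)(n + g + δ).
λ = (1 − 0.38) × 0.116 = 0.62 × 0.116 = 0.07192
Half-life = ln 2 / λ = 0.6931 / 0.07192 ≈ 9.64 years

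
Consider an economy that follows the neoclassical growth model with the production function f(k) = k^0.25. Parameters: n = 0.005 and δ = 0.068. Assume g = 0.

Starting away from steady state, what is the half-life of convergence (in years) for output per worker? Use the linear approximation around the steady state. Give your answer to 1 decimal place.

about 12.7 years

Near the steady state the convergence rate is λ = (1 − α)(n + δ).
λ = (1 − 0.25) × 0.073 = 0.75 × 0.073 = 0.05475
Half-life = ln 2 / λ = 0.6931 / 0.05475 ≈ 12.66 years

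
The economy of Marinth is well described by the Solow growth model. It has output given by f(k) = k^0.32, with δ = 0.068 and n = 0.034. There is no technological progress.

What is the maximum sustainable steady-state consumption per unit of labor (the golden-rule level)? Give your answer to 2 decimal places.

c_gold ≈ 1.16

At the golden rule, f'(k) = n + δ, so α·k^(α−1) = n + δ and k_gold = (α/(n + δ))^(1/(1−α)).
k_gold = (0.32/0.102)^(1/0.68) = 3.1373^1.4706 ≈ 5.3732
c_gold = f(k_gold) − (n + δ)·k_gold = 1.7127 − 0.102×5.3732 ≈ 1.1646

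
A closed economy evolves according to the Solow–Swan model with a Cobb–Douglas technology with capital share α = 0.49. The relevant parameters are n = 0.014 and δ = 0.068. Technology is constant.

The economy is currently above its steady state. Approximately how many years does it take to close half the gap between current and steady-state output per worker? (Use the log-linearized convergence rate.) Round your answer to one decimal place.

Near the steady state the convergence rate is λ = (1 − α)(n + δ).
λ = (1 − 0.49) × 0.082 = 0.51 × 0.082 = 0.04182
Half-life = ln 2 / λ = 0.6931 / 0.04182 ≈ 16.57 years

about 16.6 years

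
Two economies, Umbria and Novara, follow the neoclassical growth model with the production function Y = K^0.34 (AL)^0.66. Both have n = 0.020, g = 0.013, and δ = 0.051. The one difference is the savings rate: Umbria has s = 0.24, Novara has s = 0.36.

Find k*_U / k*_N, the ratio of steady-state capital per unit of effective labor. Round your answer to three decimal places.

k*_U / k*_N ≈ 0.541

Steady-state k* = [s/(n + g + δ)]^(1/(1−α)), so the ratio is [ (s_U/(n + g + δ)_U) / (s_N/(n + g + δ)_N) ]^1.5152.
s_U/(n + g + δ)_U = 0.24/0.084 = 2.8571; s_N/(n + g + δ)_N = 0.36/0.084 = 4.2857.
Ratio = (2.8571/4.2857)^1.5152 = 0.6667^1.5152 ≈ 0.5410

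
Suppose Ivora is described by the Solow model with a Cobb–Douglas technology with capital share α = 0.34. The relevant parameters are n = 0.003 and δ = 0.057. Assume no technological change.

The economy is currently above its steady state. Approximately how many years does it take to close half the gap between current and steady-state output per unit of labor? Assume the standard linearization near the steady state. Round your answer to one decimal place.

Near the steady state the convergence rate is λ = (1 − α)(n + δ).
λ = (1 − 0.34) × 0.060 = 0.66 × 0.060 = 0.0396
Half-life = ln 2 / λ = 0.6931 / 0.0396 ≈ 17.50 years

about 17.5 years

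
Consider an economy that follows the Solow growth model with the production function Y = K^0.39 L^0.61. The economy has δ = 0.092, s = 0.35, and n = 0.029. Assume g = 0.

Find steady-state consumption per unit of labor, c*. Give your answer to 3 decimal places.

At the steady state, Δk = 0, so s·k^α = (n + δ)·k.
Rearranging, k^(1−α) = s / (n + δ).
k^0.61 = 0.35 / (0.029 + 0.092) = 0.35 / 0.121 = 2.8926
k* = 2.8926^(1/0.61) ≈ 5.7044
y* = (k*)^α = 5.7044^0.39 ≈ 1.9721
c* = (1 − s)·y* = (1 − 0.35) × 1.9721 ≈ 1.2819

c* ≈ 1.282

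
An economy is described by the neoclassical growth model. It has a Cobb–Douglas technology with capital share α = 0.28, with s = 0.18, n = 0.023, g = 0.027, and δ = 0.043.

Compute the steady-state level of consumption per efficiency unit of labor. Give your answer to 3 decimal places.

In steady state, investment equals break-even investment: s·k^α = (n + g + δ)·k.
Rearranging, k^(1−α) = s / (n + g + δ).
k^0.72 = 0.18 / (0.023 + 0.027 + 0.043) = 0.18 / 0.093 = 1.9355
k* = 1.9355^(1/0.72) ≈ 2.5022
y* = (k*)^α = 2.5022^0.28 ≈ 1.2928
c* = (1 − s)·y* = (1 − 0.18) × 1.2928 ≈ 1.0601

c* = 1.060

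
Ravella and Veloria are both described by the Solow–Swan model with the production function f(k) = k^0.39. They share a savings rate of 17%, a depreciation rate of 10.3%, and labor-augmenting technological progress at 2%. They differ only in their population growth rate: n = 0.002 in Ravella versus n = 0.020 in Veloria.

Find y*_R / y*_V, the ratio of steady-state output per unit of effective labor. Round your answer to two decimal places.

Steady-state y* = [s/(n + g + δ)]^(α/(1−α)), so the ratio is [ (s_R/(n + g + δ)_R) / (s_V/(n + g + δ)_V) ]^0.6393.
s_R/(n + g + δ)_R = 0.17/0.125 = 1.3600; s_V/(n + g + δ)_V = 0.17/0.143 = 1.1888.
Ratio = (1.3600/1.1888)^0.6393 = 1.1440^0.6393 ≈ 1.0898

y*_R / y*_V ≈ 1.09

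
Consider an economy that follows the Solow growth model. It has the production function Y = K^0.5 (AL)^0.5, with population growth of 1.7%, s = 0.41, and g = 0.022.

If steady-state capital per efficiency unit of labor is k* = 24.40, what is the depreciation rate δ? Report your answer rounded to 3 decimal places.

δ ≈ 0.044

In steady state, investment equals break-even investment: s·k^α = (n + g + δ)·k.
So s / (n + g + δ) = (k*)^(1−α) = 24.40^0.5 = 4.9396.
Therefore n + g + δ = s / 4.9396 = 0.41 / 4.9396 = 0.0830, so δ = 0.0830 − 0.039 = 0.0440.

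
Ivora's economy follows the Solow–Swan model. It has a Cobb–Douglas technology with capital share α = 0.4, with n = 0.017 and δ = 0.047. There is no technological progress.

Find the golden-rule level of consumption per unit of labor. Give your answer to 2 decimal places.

At the golden rule, f'(k) = n + δ, so α·k^(α−1) = n + δ and k_gold = (α/(n + δ))^(1/(1−α)).
k_gold = (0.4/0.064)^(1/0.6) = 6.2500^1.6667 ≈ 21.2077
c_gold = f(k_gold) − (n + δ)·k_gold = 3.3931 − 0.064×21.2077 ≈ 2.0358

c_gold ≈ 2.04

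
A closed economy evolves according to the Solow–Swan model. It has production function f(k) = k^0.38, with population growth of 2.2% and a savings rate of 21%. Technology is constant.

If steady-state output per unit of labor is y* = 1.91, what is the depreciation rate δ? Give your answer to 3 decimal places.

δ ≈ 0.051

In steady state, investment equals break-even investment: s·k^α = (n + δ)·k.
Since y* = [s/(n + δ)]^(α/(1−α)), we have s/(n + δ) = (y*)^((1−α)/α) = 1.91^1.6316 = 2.8743.
Therefore n + δ = s / 2.8743 = 0.21 / 2.8743 = 0.0731, so δ = 0.0731 − 0.022 = 0.0511.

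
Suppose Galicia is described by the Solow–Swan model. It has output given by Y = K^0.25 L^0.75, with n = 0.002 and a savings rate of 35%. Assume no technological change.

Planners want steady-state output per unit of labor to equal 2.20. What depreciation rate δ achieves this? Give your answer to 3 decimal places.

Steady state requires s·f(k) = (n + δ)·k, i.e. s·k^α = (n + δ)·k.
Since y* = [s/(n + δ)]^(α/(1−α)), we have s/(n + δ) = (y*)^((1−α)/α) = 2.20^3 = 10.6480.
Therefore n + δ = s / 10.6480 = 0.35 / 10.6480 = 0.0329, so δ = 0.0329 − 0.002 = 0.0309.

δ ≈ 0.031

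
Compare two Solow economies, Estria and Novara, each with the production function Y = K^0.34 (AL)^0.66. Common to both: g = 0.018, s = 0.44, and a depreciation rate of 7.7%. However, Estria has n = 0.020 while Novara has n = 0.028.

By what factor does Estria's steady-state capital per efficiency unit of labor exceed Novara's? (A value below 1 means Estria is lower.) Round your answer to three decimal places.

Steady-state k* = [s/(n + g + δ)]^(1/(1−α)), so the ratio is [ (s_E/(n + g + δ)_E) / (s_N/(n + g + δ)_N) ]^1.5152.
s_E/(n + g + δ)_E = 0.44/0.115 = 3.8261; s_N/(n + g + δ)_N = 0.44/0.123 = 3.5772.
Ratio = (3.8261/3.5772)^1.5152 = 1.0696^1.5152 ≈ 1.1073

ratio ≈ 1.107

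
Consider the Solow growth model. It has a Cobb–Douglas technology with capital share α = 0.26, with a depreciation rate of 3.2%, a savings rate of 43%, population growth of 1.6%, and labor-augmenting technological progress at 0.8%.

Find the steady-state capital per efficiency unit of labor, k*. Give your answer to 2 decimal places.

Steady state requires s·f(k) = (n + g + δ)·k, i.e. s·k^α = (n + g + δ)·k.
Rearranging, k^(1−α) = s / (n + g + δ).
k^0.74 = 0.43 / (0.016 + 0.008 + 0.032) = 0.43 / 0.056 = 7.6786
k* = 7.6786^(1/0.74) ≈ 15.7155

k* = 15.72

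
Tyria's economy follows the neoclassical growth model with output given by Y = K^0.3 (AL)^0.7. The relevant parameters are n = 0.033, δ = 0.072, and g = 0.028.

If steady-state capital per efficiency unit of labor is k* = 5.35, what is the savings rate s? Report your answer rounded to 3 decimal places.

Steady state requires s·f(k) = (n + g + δ)·k, i.e. s·k^α = (n + g + δ)·k.
So s / (n + g + δ) = (k*)^(1−α) = 5.35^0.7 = 3.2348.
Therefore s = 3.2348 × (n + g + δ) = 3.2348 × 0.133 = 0.4302.

s ≈ 0.430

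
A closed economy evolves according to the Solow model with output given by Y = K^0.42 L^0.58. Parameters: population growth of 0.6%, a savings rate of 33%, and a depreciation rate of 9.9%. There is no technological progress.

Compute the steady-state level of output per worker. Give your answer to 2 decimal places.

Steady state requires s·f(k) = (n + δ)·k, i.e. s·k^α = (n + δ)·k.
Rearranging, k^(1−α) = s / (n + δ).
k^0.58 = 0.33 / (0.006 + 0.099) = 0.33 / 0.105 = 3.1429
k* = 3.1429^(1/0.58) ≈ 7.2022
y* = (k*)^α = 7.2022^0.42 ≈ 2.2916

y* = 2.29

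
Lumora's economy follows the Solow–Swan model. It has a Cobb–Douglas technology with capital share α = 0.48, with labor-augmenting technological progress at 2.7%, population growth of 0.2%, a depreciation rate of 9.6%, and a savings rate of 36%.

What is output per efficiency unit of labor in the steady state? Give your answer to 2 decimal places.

y* ≈ 2.65

In steady state, investment equals break-even investment: s·k^α = (n + g + δ)·k.
Dividing both sides by k: k^(1−α) = s / (n + g + δ).
k^0.52 = 0.36 / (0.002 + 0.027 + 0.096) = 0.36 / 0.125 = 2.8800
k* = 2.8800^(1/0.52) ≈ 7.6462
y* = (k*)^α = 7.6462^0.48 ≈ 2.6549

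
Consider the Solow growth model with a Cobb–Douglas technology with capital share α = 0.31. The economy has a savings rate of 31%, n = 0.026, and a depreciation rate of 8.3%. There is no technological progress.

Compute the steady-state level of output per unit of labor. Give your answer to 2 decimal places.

In steady state, investment equals break-even investment: s·k^α = (n + δ)·k.
Dividing both sides by k: k^(1−α) = s / (n + δ).
k^0.69 = 0.31 / (0.026 + 0.083) = 0.31 / 0.109 = 2.8440
k* = 2.8440^(1/0.69) ≈ 4.5485
y* = (k*)^α = 4.5485^0.31 ≈ 1.5993

y* = 1.60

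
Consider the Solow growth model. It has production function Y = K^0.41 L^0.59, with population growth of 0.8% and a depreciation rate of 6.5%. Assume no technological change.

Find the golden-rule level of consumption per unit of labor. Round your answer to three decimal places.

c_gold ≈ 1.957

At the golden rule, f'(k) = n + δ, so α·k^(α−1) = n + δ and k_gold = (α/(n + δ))^(1/(1−α)).
k_gold = (0.41/0.073)^(1/0.59) = 5.6164^1.6949 ≈ 18.6319
c_gold = f(k_gold) − (n + δ)·k_gold = 3.3175 − 0.073×18.6319 ≈ 1.9574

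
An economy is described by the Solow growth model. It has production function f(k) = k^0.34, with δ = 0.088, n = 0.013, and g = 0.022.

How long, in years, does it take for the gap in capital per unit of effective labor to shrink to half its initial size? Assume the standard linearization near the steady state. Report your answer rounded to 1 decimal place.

Near the steady state the convergence rate is λ = (1 − α)(n + g + δ).
λ = (1 − 0.34) × 0.123 = 0.66 × 0.123 = 0.08118
Half-life = ln 2 / λ = 0.6931 / 0.08118 ≈ 8.54 years

about 8.5 years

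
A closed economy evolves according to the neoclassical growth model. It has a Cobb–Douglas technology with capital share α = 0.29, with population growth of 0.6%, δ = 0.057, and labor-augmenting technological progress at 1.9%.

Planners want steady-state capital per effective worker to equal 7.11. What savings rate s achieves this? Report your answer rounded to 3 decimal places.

In steady state, investment equals break-even investment: s·k^α = (n + g + δ)·k.
So s / (n + g + δ) = (k*)^(1−α) = 7.11^0.71 = 4.0256.
Therefore s = 4.0256 × (n + g + δ) = 4.0256 × 0.082 = 0.3301.

s ≈ 0.330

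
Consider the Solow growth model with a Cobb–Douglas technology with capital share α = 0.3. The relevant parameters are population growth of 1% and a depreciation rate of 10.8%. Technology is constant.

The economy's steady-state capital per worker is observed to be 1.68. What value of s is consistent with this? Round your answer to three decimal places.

s ≈ 0.170

In steady state, investment equals break-even investment: s·k^α = (n + δ)·k.
So s / (n + δ) = (k*)^(1−α) = 1.68^0.7 = 1.4379.
Therefore s = 1.4379 × (n + δ) = 1.4379 × 0.118 = 0.1697.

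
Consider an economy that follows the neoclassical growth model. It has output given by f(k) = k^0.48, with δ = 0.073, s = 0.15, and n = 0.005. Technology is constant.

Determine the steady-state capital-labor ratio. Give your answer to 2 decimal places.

k* = 3.52

In steady state, investment equals break-even investment: s·k^α = (n + δ)·k.
Rearranging, k^(1−α) = s / (n + δ).
k^0.52 = 0.15 / (0.005 + 0.073) = 0.15 / 0.078 = 1.9231
k* = 1.9231^(1/0.52) ≈ 3.5169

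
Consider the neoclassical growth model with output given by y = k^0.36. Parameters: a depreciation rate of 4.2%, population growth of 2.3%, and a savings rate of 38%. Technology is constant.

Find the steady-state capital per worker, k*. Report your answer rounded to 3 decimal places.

k* = 15.785

In steady state, investment equals break-even investment: s·k^α = (n + δ)·k.
Dividing both sides by k: k^(1−α) = s / (n + δ).
k^0.64 = 0.38 / (0.023 + 0.042) = 0.38 / 0.065 = 5.8462
k* = 5.8462^(1/0.64) ≈ 15.7848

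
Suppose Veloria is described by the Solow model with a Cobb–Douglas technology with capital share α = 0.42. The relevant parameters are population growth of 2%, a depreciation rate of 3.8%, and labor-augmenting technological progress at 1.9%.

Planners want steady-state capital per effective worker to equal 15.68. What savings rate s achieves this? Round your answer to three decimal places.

s ≈ 0.380

At the steady state, Δk = 0, so s·k^α = (n + g + δ)·k.
So s / (n + g + δ) = (k*)^(1−α) = 15.68^0.58 = 4.9352.
Therefore s = 4.9352 × (n + g + δ) = 4.9352 × 0.077 = 0.3800.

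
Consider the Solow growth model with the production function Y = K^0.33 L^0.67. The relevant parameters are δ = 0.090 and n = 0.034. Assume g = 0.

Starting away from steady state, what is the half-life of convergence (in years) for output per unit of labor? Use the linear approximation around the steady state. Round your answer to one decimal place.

t_½ ≈ 8.3 years

Near the steady state the convergence rate is λ = (1 − α)(n + δ).
λ = (1 − 0.33) × 0.124 = 0.67 × 0.124 = 0.08308
Half-life = ln 2 / λ = 0.6931 / 0.08308 ≈ 8.34 years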